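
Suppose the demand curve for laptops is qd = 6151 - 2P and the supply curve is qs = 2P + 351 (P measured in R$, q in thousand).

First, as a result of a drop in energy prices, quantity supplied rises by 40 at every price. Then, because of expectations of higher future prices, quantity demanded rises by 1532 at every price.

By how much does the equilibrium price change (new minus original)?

Solve the original market: 6151 - 2P = 2P + 351, hence P = 1450 and q = 3251.
The new curves are qd = 7683 - 2P (demand) and qs = 2P + 391 (supply).
Equate the new curves: 7683 - 2P = 2P + 391, giving 7292 = 4P, P = 1823, q = 4037.
ΔP = 1823 − 1450 = +373.

+373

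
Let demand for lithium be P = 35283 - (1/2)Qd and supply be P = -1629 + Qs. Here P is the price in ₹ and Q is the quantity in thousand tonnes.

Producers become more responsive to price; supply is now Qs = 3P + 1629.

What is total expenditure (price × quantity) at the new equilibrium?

592736870.88

Before the shock: 70566 - 2P = P + 1629 ⇒ 68937 = 3P ⇒ P = 22979, Q = 24608.
The new curves are Qd = 70566 - 2P (demand) and Qs = 3P + 1629 (supply).
Clearing the new market: 70566 - 2P = 3P + 1629, so P = 13787.4 and Q = 42991.2.
New expenditure = 13787.4 × 42991.2 = 592736870.88.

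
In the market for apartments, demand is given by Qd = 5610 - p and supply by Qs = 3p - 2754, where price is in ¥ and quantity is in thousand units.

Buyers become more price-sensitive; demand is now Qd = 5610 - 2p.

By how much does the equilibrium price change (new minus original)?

-418.2

Initially, 5610 - p = 3p - 2754, so 8364 = 4p and p = 2091, Q = 3519.
After the shift, demand is Qd = 5610 - 2p and supply is Qs = 3p - 2754.
Setting them equal: 5610 - 2p = 3p - 2754 → 8364 = 5p, so p = 1672.8 and Q = 2264.4.
Δp = 1672.8 − 2091 = -418.2.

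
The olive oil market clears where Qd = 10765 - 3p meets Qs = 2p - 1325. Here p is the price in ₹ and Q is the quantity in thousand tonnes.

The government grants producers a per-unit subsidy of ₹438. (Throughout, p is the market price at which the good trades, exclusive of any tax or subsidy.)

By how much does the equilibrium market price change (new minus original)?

Initially, 10765 - 3p = 2p - 1325, so 12090 = 5p and p = 2418, Q = 3511.
Since sellers receive the price plus the subsidy, the effective supply curve becomes Qs = 2p - 449.
New equilibrium: 10765 - 3p = 2p - 449 ⇒ 11214 = 5p ⇒ p = 2242.8, Q = 4036.6.
Δp = 2242.8 − 2418 = -175.2.

-175.2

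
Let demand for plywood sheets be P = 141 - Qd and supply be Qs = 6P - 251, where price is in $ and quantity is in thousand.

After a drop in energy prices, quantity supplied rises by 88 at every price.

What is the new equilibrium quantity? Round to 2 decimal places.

97.57

Before the shock: 141 - P = 6P - 251 ⇒ 392 = 7P ⇒ P = 56, Q = 85.
With the change applied: demand Qd = 141 - P, supply Qs = 6P - 163.
New equilibrium: 141 - P = 6P - 163 ⇒ 304 = 7P ⇒ P = 304/7 ≈ 43.4286, Q = 683/7 ≈ 97.5714.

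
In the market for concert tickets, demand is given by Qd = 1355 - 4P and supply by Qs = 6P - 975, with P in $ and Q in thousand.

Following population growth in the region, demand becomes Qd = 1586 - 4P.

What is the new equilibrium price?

256.1

Before the shock: 1355 - 4P = 6P - 975 ⇒ 2330 = 10P ⇒ P = 233, Q = 423.
After the shift, demand is Qd = 1586 - 4P and supply is Qs = 6P - 975.
Setting them equal: 1586 - 4P = 6P - 975 → 2561 = 10P, so P = 256.1 and Q = 561.6.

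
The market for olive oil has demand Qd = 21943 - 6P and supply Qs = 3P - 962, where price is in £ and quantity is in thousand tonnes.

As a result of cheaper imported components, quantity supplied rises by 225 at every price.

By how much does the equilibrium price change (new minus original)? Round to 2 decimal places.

-25.00

Original equilibrium: 21943 - 6P = 3P - 962 gives 22905 = 9P, so P = 2545 and Q = 6673.
The shock moves the curves to Qd = 21943 - 6P and Qs = 3P - 737.
Setting them equal: 21943 - 6P = 3P - 737 → 22680 = 9P, so P = 2520 and Q = 6823.
ΔP = 2520 − 2545 = -25.00.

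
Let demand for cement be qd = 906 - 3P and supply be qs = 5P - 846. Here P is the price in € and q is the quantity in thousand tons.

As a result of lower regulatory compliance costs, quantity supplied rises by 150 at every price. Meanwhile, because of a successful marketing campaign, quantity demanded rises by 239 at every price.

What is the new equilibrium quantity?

Original equilibrium: 906 - 3P = 5P - 846 gives 1752 = 8P, so P = 219 and q = 249.
The shock moves the curves to qd = 1145 - 3P and qs = 5P - 696.
Equate the new curves: 1145 - 3P = 5P - 696, giving 1841 = 8P, P = 230.125, q = 454.625.

454.625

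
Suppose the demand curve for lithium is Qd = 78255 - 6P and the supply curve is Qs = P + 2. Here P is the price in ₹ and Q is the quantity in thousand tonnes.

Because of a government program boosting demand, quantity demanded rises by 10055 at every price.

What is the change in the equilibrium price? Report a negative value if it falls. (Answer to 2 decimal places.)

+1436.43

Before the shock: 78255 - 6P = P + 2 ⇒ 78253 = 7P ⇒ P = 11179, Q = 11181.
After the shift, demand is Qd = 88310 - 6P and supply is Qs = P + 2.
New equilibrium: 88310 - 6P = P + 2 ⇒ 88308 = 7P ⇒ P = 88308/7 ≈ 12615.4286, Q = 88322/7 ≈ 12617.4286.
ΔP = 12615.4286 − 11179 = +1436.43.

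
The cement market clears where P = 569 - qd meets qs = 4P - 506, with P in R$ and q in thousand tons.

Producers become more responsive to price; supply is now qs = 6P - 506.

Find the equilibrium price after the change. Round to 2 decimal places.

153.57

Solve the original market: 569 - P = 4P - 506, hence P = 215 and q = 354.
The new curves are qd = 569 - P (demand) and qs = 6P - 506 (supply).
Clearing the new market: 569 - P = 6P - 506, so P = 1075/7 ≈ 153.5714 and q = 2908/7 ≈ 415.4286.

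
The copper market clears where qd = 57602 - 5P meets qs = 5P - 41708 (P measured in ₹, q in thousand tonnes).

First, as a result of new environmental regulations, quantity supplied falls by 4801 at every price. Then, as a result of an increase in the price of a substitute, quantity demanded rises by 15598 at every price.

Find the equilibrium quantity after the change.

13345.5

Before the shock: 57602 - 5P = 5P - 41708 ⇒ 99310 = 10P ⇒ P = 9931, q = 7947.
The shock moves the curves to qd = 73200 - 5P and qs = 5P - 46509.
Clearing the new market: 73200 - 5P = 5P - 46509, so P = 11970.9 and q = 13345.5.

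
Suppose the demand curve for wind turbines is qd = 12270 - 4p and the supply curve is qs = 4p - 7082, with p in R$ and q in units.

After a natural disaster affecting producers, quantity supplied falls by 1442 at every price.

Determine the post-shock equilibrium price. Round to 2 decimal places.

Original equilibrium: 12270 - 4p = 4p - 7082 gives 19352 = 8p, so p = 2419 and q = 2594.
The shock moves the curves to qd = 12270 - 4p and qs = 4p - 8524.
New equilibrium: 12270 - 4p = 4p - 8524 ⇒ 20794 = 8p ⇒ p = 2599.25, q = 1873.

2599.25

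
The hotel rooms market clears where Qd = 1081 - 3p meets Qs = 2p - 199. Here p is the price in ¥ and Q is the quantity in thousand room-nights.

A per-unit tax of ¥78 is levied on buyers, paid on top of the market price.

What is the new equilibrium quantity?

219.4

Before the shock: 1081 - 3p = 2p - 199 ⇒ 1280 = 5p ⇒ p = 256, Q = 313.
Since buyers pay the price plus the tax, the effective demand curve becomes Qd = 847 - 3p.
Equate the new curves: 847 - 3p = 2p - 199, giving 1046 = 5p, p = 209.2, Q = 219.4.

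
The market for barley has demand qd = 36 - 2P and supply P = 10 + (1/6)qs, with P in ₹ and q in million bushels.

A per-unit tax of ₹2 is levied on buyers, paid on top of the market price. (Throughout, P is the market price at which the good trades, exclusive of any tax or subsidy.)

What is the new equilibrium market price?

Before the shock: 36 - 2P = 6P - 60 ⇒ 96 = 8P ⇒ P = 12, q = 12.
Since buyers pay the price plus the tax, the effective demand curve becomes qd = 32 - 2P.
New equilibrium: 32 - 2P = 6P - 60 ⇒ 92 = 8P ⇒ P = 11.5, q = 9.

11.5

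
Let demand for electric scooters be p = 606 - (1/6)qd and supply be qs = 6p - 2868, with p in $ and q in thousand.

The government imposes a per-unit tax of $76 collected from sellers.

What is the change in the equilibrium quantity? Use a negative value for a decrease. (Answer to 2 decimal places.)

-228.00

Solve the original market: 3636 - 6p = 6p - 2868, hence p = 542 and q = 384.
Since sellers keep the price net of the tax, the effective supply curve becomes qs = 6p - 3324.
Clearing the new market: 3636 - 6p = 6p - 3324, so p = 580 and q = 156.
Δq = 156 − 384 = -228.00.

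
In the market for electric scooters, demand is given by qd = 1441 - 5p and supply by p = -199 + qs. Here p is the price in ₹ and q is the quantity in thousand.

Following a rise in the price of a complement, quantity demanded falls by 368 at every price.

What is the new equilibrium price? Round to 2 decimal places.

Original equilibrium: 1441 - 5p = p + 199 gives 1242 = 6p, so p = 207 and q = 406.
With the change applied: demand qd = 1073 - 5p, supply qs = p + 199.
New equilibrium: 1073 - 5p = p + 199 ⇒ 874 = 6p ⇒ p = 437/3 ≈ 145.6667, q = 1034/3 ≈ 344.6667.

145.67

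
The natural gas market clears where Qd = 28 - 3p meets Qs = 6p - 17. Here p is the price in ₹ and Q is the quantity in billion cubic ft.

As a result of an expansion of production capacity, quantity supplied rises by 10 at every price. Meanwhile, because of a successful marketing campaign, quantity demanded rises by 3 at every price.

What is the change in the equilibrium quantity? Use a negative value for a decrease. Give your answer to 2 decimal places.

+5.33

Before the shock: 28 - 3p = 6p - 17 ⇒ 45 = 9p ⇒ p = 5, Q = 13.
The shock moves the curves to Qd = 31 - 3p and Qs = 6p - 7.
Clearing the new market: 31 - 3p = 6p - 7, so p = 38/9 ≈ 4.2222 and Q = 55/3 ≈ 18.3333.
ΔQ = 18.3333 − 13 = +5.33.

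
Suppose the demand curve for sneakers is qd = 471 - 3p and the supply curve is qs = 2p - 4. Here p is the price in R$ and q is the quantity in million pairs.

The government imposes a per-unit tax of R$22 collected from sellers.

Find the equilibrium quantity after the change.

Before the shock: 471 - 3p = 2p - 4 ⇒ 475 = 5p ⇒ p = 95, q = 186.
Since sellers keep the price net of the tax, the effective supply curve becomes qs = 2p - 48.
New equilibrium: 471 - 3p = 2p - 48 ⇒ 519 = 5p ⇒ p = 103.8, q = 159.6.

159.6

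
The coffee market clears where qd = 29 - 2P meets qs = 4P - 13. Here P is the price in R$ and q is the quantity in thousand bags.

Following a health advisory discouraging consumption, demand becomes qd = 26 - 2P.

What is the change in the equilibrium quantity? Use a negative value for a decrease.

-2

Before the shock: 29 - 2P = 4P - 13 ⇒ 42 = 6P ⇒ P = 7, q = 15.
The new curves are qd = 26 - 2P (demand) and qs = 4P - 13 (supply).
Setting them equal: 26 - 2P = 4P - 13 → 39 = 6P, so P = 6.5 and q = 13.
Δq = 13 − 15 = -2.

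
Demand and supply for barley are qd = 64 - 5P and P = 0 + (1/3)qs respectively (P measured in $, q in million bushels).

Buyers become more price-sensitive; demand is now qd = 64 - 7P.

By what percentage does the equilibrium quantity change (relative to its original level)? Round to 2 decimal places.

Solve the original market: 64 - 5P = 3P, hence P = 8 and q = 24.
After the shift, demand is qd = 64 - 7P and supply is qs = 3P.
New equilibrium: 64 - 7P = 3P ⇒ 64 = 10P ⇒ P = 6.4, q = 19.2.
%Δq = (19.2 − 24) / 24 × 100 = -20.00%.

-20.00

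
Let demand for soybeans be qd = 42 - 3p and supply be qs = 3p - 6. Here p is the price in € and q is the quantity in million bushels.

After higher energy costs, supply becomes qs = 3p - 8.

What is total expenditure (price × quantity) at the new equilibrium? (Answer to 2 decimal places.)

Solve the original market: 42 - 3p = 3p - 6, hence p = 8 and q = 18.
The new curves are qd = 42 - 3p (demand) and qs = 3p - 8 (supply).
Clearing the new market: 42 - 3p = 3p - 8, so p = 25/3 ≈ 8.3333 and q = 17.
New expenditure = 8.3333 × 17 = 141.67.

141.67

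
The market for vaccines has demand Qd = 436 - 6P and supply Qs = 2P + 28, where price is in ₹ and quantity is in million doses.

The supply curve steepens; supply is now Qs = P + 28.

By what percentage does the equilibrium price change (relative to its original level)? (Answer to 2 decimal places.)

+14.29

Solve the original market: 436 - 6P = 2P + 28, hence P = 51 and Q = 130.
The new curves are Qd = 436 - 6P (demand) and Qs = P + 28 (supply).
New equilibrium: 436 - 6P = P + 28 ⇒ 408 = 7P ⇒ P = 408/7 ≈ 58.2857, Q = 604/7 ≈ 86.2857.
%ΔP = (58.2857 − 51) / 51 × 100 = +14.29%.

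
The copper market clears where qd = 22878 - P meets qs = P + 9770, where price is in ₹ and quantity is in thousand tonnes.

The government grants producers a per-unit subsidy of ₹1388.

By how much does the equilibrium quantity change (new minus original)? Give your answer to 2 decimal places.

Before the shock: 22878 - P = P + 9770 ⇒ 13108 = 2P ⇒ P = 6554, q = 16324.
Since sellers receive the price plus the subsidy, the effective supply curve becomes qs = P + 11158.
Setting them equal: 22878 - P = P + 11158 → 11720 = 2P, so P = 5860 and q = 17018.
Δq = 17018 − 16324 = +694.00.

+694.00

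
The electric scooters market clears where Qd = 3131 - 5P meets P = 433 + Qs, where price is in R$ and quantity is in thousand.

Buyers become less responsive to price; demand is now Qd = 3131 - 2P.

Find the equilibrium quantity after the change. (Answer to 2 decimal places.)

755.00

Initially, 3131 - 5P = P - 433, so 3564 = 6P and P = 594, Q = 161.
The shock moves the curves to Qd = 3131 - 2P and Qs = P - 433.
Setting them equal: 3131 - 2P = P - 433 → 3564 = 3P, so P = 1188 and Q = 755.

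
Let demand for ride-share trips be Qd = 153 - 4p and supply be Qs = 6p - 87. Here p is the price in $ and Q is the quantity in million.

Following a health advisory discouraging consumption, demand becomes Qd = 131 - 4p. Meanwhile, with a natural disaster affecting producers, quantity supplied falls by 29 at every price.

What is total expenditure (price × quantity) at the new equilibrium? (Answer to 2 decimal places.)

Original equilibrium: 153 - 4p = 6p - 87 gives 240 = 10p, so p = 24 and Q = 57.
After the shift, demand is Qd = 131 - 4p and supply is Qs = 6p - 116.
New equilibrium: 131 - 4p = 6p - 116 ⇒ 247 = 10p ⇒ p = 24.7, Q = 32.2.
New expenditure = 24.7 × 32.2 = 795.34.

795.34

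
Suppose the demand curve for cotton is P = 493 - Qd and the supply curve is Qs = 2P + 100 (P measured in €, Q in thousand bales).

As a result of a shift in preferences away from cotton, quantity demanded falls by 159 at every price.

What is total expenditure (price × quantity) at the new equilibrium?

19968

Solve the original market: 493 - P = 2P + 100, hence P = 131 and Q = 362.
The new curves are Qd = 334 - P (demand) and Qs = 2P + 100 (supply).
Setting them equal: 334 - P = 2P + 100 → 234 = 3P, so P = 78 and Q = 256.
New expenditure = 78 × 256 = 19968.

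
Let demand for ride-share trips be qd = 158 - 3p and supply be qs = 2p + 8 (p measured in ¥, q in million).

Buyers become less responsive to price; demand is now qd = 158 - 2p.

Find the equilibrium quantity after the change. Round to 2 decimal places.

83.00

Before the shock: 158 - 3p = 2p + 8 ⇒ 150 = 5p ⇒ p = 30, q = 68.
After the shift, demand is qd = 158 - 2p and supply is qs = 2p + 8.
Equate the new curves: 158 - 2p = 2p + 8, giving 150 = 4p, p = 37.5, q = 83.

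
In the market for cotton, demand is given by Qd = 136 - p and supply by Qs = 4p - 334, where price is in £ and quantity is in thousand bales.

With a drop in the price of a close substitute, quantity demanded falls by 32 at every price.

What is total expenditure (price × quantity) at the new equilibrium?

Original equilibrium: 136 - p = 4p - 334 gives 470 = 5p, so p = 94 and Q = 42.
The shock moves the curves to Qd = 104 - p and Qs = 4p - 334.
New equilibrium: 104 - p = 4p - 334 ⇒ 438 = 5p ⇒ p = 87.6, Q = 16.4.
New expenditure = 87.6 × 16.4 = 1436.64.

1436.64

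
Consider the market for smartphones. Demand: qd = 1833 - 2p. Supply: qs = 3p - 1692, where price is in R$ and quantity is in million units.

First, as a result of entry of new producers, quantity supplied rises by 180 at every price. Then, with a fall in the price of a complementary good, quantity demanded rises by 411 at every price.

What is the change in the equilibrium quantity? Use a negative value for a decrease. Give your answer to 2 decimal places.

+318.60

Original equilibrium: 1833 - 2p = 3p - 1692 gives 3525 = 5p, so p = 705 and q = 423.
The shock moves the curves to qd = 2244 - 2p and qs = 3p - 1512.
Equate the new curves: 2244 - 2p = 3p - 1512, giving 3756 = 5p, p = 751.2, q = 741.6.
Δq = 741.6 − 423 = +318.60.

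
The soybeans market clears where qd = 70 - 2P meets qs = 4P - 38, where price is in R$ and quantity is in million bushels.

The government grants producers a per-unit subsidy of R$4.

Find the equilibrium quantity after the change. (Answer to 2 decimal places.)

Before the shock: 70 - 2P = 4P - 38 ⇒ 108 = 6P ⇒ P = 18, q = 34.
Since sellers receive the price plus the subsidy, the effective supply curve becomes qs = 4P - 22.
New equilibrium: 70 - 2P = 4P - 22 ⇒ 92 = 6P ⇒ P = 46/3 ≈ 15.3333, q = 118/3 ≈ 39.3333.

39.33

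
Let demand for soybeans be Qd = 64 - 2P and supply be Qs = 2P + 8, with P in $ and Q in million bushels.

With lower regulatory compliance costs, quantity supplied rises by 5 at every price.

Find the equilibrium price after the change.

Before the shock: 64 - 2P = 2P + 8 ⇒ 56 = 4P ⇒ P = 14, Q = 36.
With the change applied: demand Qd = 64 - 2P, supply Qs = 2P + 13.
Equate the new curves: 64 - 2P = 2P + 13, giving 51 = 4P, P = 12.75, Q = 38.5.

12.75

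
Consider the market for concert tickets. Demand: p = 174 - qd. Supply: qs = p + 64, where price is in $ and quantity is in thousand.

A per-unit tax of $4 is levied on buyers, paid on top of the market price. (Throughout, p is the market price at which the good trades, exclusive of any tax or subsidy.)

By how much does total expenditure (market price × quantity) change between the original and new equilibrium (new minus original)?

-344

Initially, 174 - p = p + 64, so 110 = 2p and p = 55, q = 119.
Since buyers pay the price plus the tax, the effective demand curve becomes qd = 170 - p.
New equilibrium: 170 - p = p + 64 ⇒ 106 = 2p ⇒ p = 53, q = 117.
Expenditure moves from 55×119 = 6545 to 53×117 = 6201; change = -344.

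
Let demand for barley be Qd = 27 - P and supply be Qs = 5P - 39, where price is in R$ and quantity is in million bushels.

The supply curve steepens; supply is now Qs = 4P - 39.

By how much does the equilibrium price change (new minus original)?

Before the shock: 27 - P = 5P - 39 ⇒ 66 = 6P ⇒ P = 11, Q = 16.
After the shift, demand is Qd = 27 - P and supply is Qs = 4P - 39.
Equate the new curves: 27 - P = 4P - 39, giving 66 = 5P, P = 13.2, Q = 13.8.
ΔP = 13.2 − 11 = +2.2.

+2.2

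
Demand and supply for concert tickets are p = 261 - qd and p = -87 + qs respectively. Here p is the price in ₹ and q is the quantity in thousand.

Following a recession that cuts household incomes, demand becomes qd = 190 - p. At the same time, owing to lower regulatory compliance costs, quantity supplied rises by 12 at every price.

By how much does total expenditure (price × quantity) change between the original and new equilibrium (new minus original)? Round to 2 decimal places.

Before the shock: 261 - p = p + 87 ⇒ 174 = 2p ⇒ p = 87, q = 174.
With the change applied: demand qd = 190 - p, supply qs = p + 99.
Clearing the new market: 190 - p = p + 99, so p = 45.5 and q = 144.5.
Expenditure moves from 87×174 = 15138 to 45.5×144.5 = 6574.75; change = -8563.25.

-8563.25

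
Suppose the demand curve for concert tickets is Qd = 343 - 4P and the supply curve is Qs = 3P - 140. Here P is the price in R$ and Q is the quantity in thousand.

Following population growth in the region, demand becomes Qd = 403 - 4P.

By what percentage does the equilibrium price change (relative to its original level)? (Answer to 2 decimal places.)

Original equilibrium: 343 - 4P = 3P - 140 gives 483 = 7P, so P = 69 and Q = 67.
The shock moves the curves to Qd = 403 - 4P and Qs = 3P - 140.
New equilibrium: 403 - 4P = 3P - 140 ⇒ 543 = 7P ⇒ P = 543/7 ≈ 77.5714, Q = 649/7 ≈ 92.7143.
%ΔP = (77.5714 − 69) / 69 × 100 = +12.42%.

+12.42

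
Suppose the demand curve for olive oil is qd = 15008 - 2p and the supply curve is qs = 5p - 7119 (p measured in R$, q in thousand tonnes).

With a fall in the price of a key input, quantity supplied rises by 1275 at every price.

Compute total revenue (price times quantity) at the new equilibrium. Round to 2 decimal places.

26959508.24

Initially, 15008 - 2p = 5p - 7119, so 22127 = 7p and p = 3161, q = 8686.
The new curves are qd = 15008 - 2p (demand) and qs = 5p - 5844 (supply).
Equate the new curves: 15008 - 2p = 5p - 5844, giving 20852 = 7p, p = 20852/7 ≈ 2978.8571, q = 63352/7 ≈ 9050.2857.
New expenditure = 2978.8571 × 9050.2857 = 26959508.24.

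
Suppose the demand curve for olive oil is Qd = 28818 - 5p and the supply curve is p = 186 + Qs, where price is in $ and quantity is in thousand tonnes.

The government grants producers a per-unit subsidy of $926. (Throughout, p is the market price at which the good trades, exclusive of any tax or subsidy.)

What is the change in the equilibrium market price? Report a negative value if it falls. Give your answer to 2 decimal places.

-154.33

Initially, 28818 - 5p = p - 186, so 29004 = 6p and p = 4834, Q = 4648.
Since sellers receive the price plus the subsidy, the effective supply curve becomes Qs = p + 740.
Equate the new curves: 28818 - 5p = p + 740, giving 28078 = 6p, p = 14039/3 ≈ 4679.6667, Q = 16259/3 ≈ 5419.6667.
Δp = 4679.6667 − 4834 = -154.33.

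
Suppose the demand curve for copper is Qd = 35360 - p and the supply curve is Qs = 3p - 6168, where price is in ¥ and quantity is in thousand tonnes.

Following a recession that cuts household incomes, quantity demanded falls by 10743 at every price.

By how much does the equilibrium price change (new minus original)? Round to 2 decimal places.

-2685.75

Before the shock: 35360 - p = 3p - 6168 ⇒ 41528 = 4p ⇒ p = 10382, Q = 24978.
The shock moves the curves to Qd = 24617 - p and Qs = 3p - 6168.
Equate the new curves: 24617 - p = 3p - 6168, giving 30785 = 4p, p = 7696.25, Q = 16920.75.
Δp = 7696.25 − 10382 = -2685.75.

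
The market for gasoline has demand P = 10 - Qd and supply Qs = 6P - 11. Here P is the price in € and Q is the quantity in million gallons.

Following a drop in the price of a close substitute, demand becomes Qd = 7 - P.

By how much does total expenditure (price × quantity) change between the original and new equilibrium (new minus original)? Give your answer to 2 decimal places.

Before the shock: 10 - P = 6P - 11 ⇒ 21 = 7P ⇒ P = 3, Q = 7.
With the change applied: demand Qd = 7 - P, supply Qs = 6P - 11.
New equilibrium: 7 - P = 6P - 11 ⇒ 18 = 7P ⇒ P = 18/7 ≈ 2.5714, Q = 31/7 ≈ 4.4286.
Expenditure moves from 3×7 = 21 to 2.5714×4.4286 = 11.3878; change = -9.61.

-9.61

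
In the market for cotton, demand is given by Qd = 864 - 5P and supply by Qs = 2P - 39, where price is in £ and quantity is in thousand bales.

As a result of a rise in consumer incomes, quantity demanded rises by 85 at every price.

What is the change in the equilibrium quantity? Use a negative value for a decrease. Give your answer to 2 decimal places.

+24.29

Before the shock: 864 - 5P = 2P - 39 ⇒ 903 = 7P ⇒ P = 129, Q = 219.
The new curves are Qd = 949 - 5P (demand) and Qs = 2P - 39 (supply).
Setting them equal: 949 - 5P = 2P - 39 → 988 = 7P, so P = 988/7 ≈ 141.1429 and Q = 1703/7 ≈ 243.2857.
ΔQ = 243.2857 − 219 = +24.29.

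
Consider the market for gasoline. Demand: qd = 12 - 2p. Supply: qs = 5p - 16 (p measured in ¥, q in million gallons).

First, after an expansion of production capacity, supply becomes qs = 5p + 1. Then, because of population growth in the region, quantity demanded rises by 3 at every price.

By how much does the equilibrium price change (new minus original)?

-2

Original equilibrium: 12 - 2p = 5p - 16 gives 28 = 7p, so p = 4 and q = 4.
After the shift, demand is qd = 15 - 2p and supply is qs = 5p + 1.
New equilibrium: 15 - 2p = 5p + 1 ⇒ 14 = 7p ⇒ p = 2, q = 11.
Δp = 2 − 4 = -2.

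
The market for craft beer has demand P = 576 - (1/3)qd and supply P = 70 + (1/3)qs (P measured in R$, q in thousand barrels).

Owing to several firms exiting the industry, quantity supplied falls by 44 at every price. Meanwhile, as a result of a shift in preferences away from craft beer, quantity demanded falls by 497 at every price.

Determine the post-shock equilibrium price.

247.5

Initially, 1728 - 3P = 3P - 210, so 1938 = 6P and P = 323, q = 759.
With the change applied: demand qd = 1231 - 3P, supply qs = 3P - 254.
Equate the new curves: 1231 - 3P = 3P - 254, giving 1485 = 6P, P = 247.5, q = 488.5.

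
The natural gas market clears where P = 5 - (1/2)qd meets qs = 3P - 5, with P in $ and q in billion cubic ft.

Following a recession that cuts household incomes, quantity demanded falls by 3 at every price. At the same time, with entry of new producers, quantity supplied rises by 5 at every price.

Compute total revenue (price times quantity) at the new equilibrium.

5.88

Solve the original market: 10 - 2P = 3P - 5, hence P = 3 and q = 4.
With the change applied: demand qd = 7 - 2P, supply qs = 3P.
Setting them equal: 7 - 2P = 3P → 7 = 5P, so P = 1.4 and q = 4.2.
New expenditure = 1.4 × 4.2 = 5.88.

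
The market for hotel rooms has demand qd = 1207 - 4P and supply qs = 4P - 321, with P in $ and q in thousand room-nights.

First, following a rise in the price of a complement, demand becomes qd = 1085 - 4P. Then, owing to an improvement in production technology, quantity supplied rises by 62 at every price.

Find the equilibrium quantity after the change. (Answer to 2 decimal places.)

413.00

Before the shock: 1207 - 4P = 4P - 321 ⇒ 1528 = 8P ⇒ P = 191, q = 443.
The new curves are qd = 1085 - 4P (demand) and qs = 4P - 259 (supply).
Setting them equal: 1085 - 4P = 4P - 259 → 1344 = 8P, so P = 168 and q = 413.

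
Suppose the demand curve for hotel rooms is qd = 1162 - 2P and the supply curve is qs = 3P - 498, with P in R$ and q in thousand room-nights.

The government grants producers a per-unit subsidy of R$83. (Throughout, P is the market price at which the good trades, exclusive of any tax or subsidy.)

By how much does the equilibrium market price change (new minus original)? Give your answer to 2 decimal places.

-49.80

Original equilibrium: 1162 - 2P = 3P - 498 gives 1660 = 5P, so P = 332 and q = 498.
Since sellers receive the price plus the subsidy, the effective supply curve becomes qs = 3P - 249.
Clearing the new market: 1162 - 2P = 3P - 249, so P = 282.2 and q = 597.6.
ΔP = 282.2 − 332 = -49.80.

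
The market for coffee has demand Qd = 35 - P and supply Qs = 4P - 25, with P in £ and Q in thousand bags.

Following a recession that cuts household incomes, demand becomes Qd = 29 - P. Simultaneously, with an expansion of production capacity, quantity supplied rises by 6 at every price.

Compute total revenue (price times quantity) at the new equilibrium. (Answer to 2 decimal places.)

186.24

Before the shock: 35 - P = 4P - 25 ⇒ 60 = 5P ⇒ P = 12, Q = 23.
With the change applied: demand Qd = 29 - P, supply Qs = 4P - 19.
Setting them equal: 29 - P = 4P - 19 → 48 = 5P, so P = 9.6 and Q = 19.4.
New expenditure = 9.6 × 19.4 = 186.24.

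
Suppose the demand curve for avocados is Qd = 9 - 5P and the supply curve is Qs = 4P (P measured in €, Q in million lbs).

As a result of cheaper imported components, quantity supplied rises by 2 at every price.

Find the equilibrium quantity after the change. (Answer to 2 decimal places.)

Initially, 9 - 5P = 4P, so 9 = 9P and P = 1, Q = 4.
The new curves are Qd = 9 - 5P (demand) and Qs = 4P + 2 (supply).
New equilibrium: 9 - 5P = 4P + 2 ⇒ 7 = 9P ⇒ P = 7/9 ≈ 0.7778, Q = 46/9 ≈ 5.1111.

5.11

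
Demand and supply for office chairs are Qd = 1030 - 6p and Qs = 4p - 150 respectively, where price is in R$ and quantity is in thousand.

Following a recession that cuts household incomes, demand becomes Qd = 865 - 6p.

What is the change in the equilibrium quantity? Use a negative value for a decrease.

-66

Solve the original market: 1030 - 6p = 4p - 150, hence p = 118 and Q = 322.
The new curves are Qd = 865 - 6p (demand) and Qs = 4p - 150 (supply).
New equilibrium: 865 - 6p = 4p - 150 ⇒ 1015 = 10p ⇒ p = 101.5, Q = 256.
ΔQ = 256 − 322 = -66.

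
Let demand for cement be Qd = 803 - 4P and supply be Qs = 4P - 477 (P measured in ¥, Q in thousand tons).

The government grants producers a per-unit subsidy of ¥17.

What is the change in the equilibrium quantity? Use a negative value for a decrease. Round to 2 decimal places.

Initially, 803 - 4P = 4P - 477, so 1280 = 8P and P = 160, Q = 163.
Since sellers receive the price plus the subsidy, the effective supply curve becomes Qs = 4P - 409.
Setting them equal: 803 - 4P = 4P - 409 → 1212 = 8P, so P = 151.5 and Q = 197.
ΔQ = 197 − 163 = +34.00.

+34.00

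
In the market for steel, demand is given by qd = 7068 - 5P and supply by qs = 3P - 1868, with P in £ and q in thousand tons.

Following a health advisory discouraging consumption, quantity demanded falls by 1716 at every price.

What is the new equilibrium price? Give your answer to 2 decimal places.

902.50

Original equilibrium: 7068 - 5P = 3P - 1868 gives 8936 = 8P, so P = 1117 and q = 1483.
The shock moves the curves to qd = 5352 - 5P and qs = 3P - 1868.
Clearing the new market: 5352 - 5P = 3P - 1868, so P = 902.5 and q = 839.5.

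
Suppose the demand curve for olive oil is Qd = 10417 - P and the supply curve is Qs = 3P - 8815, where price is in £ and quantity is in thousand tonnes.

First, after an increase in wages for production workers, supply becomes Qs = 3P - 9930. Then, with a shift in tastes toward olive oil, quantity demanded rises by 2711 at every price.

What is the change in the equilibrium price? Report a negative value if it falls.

Initially, 10417 - P = 3P - 8815, so 19232 = 4P and P = 4808, Q = 5609.
After the shift, demand is Qd = 13128 - P and supply is Qs = 3P - 9930.
Equate the new curves: 13128 - P = 3P - 9930, giving 23058 = 4P, P = 5764.5, Q = 7363.5.
ΔP = 5764.5 − 4808 = +956.5.

+956.5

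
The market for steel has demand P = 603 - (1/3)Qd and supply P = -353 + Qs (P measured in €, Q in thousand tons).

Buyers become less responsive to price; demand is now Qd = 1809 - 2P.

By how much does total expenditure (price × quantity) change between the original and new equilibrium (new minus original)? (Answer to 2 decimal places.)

+145883.11

Solve the original market: 1809 - 3P = P + 353, hence P = 364 and Q = 717.
With the change applied: demand Qd = 1809 - 2P, supply Qs = P + 353.
Setting them equal: 1809 - 2P = P + 353 → 1456 = 3P, so P = 1456/3 ≈ 485.3333 and Q = 2515/3 ≈ 838.3333.
Expenditure moves from 364×717 = 260988 to 485.3333×838.3333 = 406871.1111; change = +145883.11.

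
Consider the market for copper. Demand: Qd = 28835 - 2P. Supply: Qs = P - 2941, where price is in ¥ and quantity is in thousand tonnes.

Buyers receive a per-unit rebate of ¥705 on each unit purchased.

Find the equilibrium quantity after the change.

8121

Original equilibrium: 28835 - 2P = P - 2941 gives 31776 = 3P, so P = 10592 and Q = 7651.
Since buyers' out-of-pocket price is the market price minus the rebate, the effective demand curve becomes Qd = 30245 - 2P.
Equate the new curves: 30245 - 2P = P - 2941, giving 33186 = 3P, P = 11062, Q = 8121.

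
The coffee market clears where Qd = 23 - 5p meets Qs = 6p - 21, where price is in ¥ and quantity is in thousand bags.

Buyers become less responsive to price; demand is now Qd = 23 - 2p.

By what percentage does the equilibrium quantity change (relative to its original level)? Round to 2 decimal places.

+300.00

Initially, 23 - 5p = 6p - 21, so 44 = 11p and p = 4, Q = 3.
After the shift, demand is Qd = 23 - 2p and supply is Qs = 6p - 21.
New equilibrium: 23 - 2p = 6p - 21 ⇒ 44 = 8p ⇒ p = 5.5, Q = 12.
%ΔQ = (12 − 3) / 3 × 100 = +300.00%.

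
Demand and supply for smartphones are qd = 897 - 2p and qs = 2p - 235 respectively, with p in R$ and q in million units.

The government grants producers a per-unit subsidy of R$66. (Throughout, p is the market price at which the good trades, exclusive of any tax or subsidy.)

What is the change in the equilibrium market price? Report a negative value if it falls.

Initially, 897 - 2p = 2p - 235, so 1132 = 4p and p = 283, q = 331.
Since sellers receive the price plus the subsidy, the effective supply curve becomes qs = 2p - 103.
Setting them equal: 897 - 2p = 2p - 103 → 1000 = 4p, so p = 250 and q = 397.
Δp = 250 − 283 = -33.

-33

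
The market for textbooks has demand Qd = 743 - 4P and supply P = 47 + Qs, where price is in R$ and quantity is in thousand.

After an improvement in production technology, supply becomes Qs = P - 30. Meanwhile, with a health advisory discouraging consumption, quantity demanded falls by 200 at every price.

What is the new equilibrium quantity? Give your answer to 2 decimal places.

Solve the original market: 743 - 4P = P - 47, hence P = 158 and Q = 111.
The new curves are Qd = 543 - 4P (demand) and Qs = P - 30 (supply).
Equate the new curves: 543 - 4P = P - 30, giving 573 = 5P, P = 114.6, Q = 84.6.

84.60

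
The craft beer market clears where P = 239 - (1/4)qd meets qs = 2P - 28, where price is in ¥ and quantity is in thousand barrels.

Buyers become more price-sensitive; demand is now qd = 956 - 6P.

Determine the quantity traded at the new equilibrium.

Original equilibrium: 956 - 4P = 2P - 28 gives 984 = 6P, so P = 164 and q = 300.
The new curves are qd = 956 - 6P (demand) and qs = 2P - 28 (supply).
New equilibrium: 956 - 6P = 2P - 28 ⇒ 984 = 8P ⇒ P = 123, q = 218.

218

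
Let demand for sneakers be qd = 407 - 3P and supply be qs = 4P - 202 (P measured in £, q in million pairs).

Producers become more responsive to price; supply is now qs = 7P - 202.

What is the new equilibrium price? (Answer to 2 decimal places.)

60.90

Original equilibrium: 407 - 3P = 4P - 202 gives 609 = 7P, so P = 87 and q = 146.
After the shift, demand is qd = 407 - 3P and supply is qs = 7P - 202.
New equilibrium: 407 - 3P = 7P - 202 ⇒ 609 = 10P ⇒ P = 60.9, q = 224.3.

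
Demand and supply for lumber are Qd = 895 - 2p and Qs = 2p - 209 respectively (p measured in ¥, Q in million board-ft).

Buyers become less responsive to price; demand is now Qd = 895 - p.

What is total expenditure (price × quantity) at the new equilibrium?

Initially, 895 - 2p = 2p - 209, so 1104 = 4p and p = 276, Q = 343.
After the shift, demand is Qd = 895 - p and supply is Qs = 2p - 209.
Equate the new curves: 895 - p = 2p - 209, giving 1104 = 3p, p = 368, Q = 527.
New expenditure = 368 × 527 = 193936.

193936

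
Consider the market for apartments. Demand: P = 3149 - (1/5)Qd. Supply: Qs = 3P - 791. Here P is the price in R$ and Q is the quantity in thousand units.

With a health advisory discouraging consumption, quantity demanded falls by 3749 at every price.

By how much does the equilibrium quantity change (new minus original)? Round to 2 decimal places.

Solve the original market: 15745 - 5P = 3P - 791, hence P = 2067 and Q = 5410.
The shock moves the curves to Qd = 11996 - 5P and Qs = 3P - 791.
New equilibrium: 11996 - 5P = 3P - 791 ⇒ 12787 = 8P ⇒ P = 1598.375, Q = 4004.125.
ΔQ = 4004.125 − 5410 = -1405.88.

-1405.88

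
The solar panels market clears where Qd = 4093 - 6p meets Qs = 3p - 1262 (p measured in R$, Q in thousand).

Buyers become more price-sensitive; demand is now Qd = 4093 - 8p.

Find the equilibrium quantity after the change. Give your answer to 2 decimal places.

Solve the original market: 4093 - 6p = 3p - 1262, hence p = 595 and Q = 523.
After the shift, demand is Qd = 4093 - 8p and supply is Qs = 3p - 1262.
Clearing the new market: 4093 - 8p = 3p - 1262, so p = 5355/11 ≈ 486.8182 and Q = 2183/11 ≈ 198.4545.

198.45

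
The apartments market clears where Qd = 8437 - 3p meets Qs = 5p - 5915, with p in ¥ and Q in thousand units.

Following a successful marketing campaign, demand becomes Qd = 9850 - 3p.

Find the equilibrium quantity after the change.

3938.125

Original equilibrium: 8437 - 3p = 5p - 5915 gives 14352 = 8p, so p = 1794 and Q = 3055.
The new curves are Qd = 9850 - 3p (demand) and Qs = 5p - 5915 (supply).
Setting them equal: 9850 - 3p = 5p - 5915 → 15765 = 8p, so p = 1970.625 and Q = 3938.125.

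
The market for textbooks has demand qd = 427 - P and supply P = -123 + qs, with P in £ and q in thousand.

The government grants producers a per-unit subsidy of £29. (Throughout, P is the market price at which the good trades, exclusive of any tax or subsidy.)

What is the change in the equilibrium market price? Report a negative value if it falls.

-14.5

Solve the original market: 427 - P = P + 123, hence P = 152 and q = 275.
Since sellers receive the price plus the subsidy, the effective supply curve becomes qs = P + 152.
Setting them equal: 427 - P = P + 152 → 275 = 2P, so P = 137.5 and q = 289.5.
ΔP = 137.5 − 152 = -14.5.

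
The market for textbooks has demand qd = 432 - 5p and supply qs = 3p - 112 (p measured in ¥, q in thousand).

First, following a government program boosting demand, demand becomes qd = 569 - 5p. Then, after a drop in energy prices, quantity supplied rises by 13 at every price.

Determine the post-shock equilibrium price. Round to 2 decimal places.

83.50

Solve the original market: 432 - 5p = 3p - 112, hence p = 68 and q = 92.
The new curves are qd = 569 - 5p (demand) and qs = 3p - 99 (supply).
Setting them equal: 569 - 5p = 3p - 99 → 668 = 8p, so p = 83.5 and q = 151.5.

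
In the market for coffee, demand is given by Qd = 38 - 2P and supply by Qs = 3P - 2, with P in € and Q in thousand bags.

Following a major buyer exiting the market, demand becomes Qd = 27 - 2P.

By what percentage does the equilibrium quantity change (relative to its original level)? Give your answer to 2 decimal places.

-30.00

Initially, 38 - 2P = 3P - 2, so 40 = 5P and P = 8, Q = 22.
After the shift, demand is Qd = 27 - 2P and supply is Qs = 3P - 2.
Clearing the new market: 27 - 2P = 3P - 2, so P = 5.8 and Q = 15.4.
%ΔQ = (15.4 − 22) / 22 × 100 = -30.00%.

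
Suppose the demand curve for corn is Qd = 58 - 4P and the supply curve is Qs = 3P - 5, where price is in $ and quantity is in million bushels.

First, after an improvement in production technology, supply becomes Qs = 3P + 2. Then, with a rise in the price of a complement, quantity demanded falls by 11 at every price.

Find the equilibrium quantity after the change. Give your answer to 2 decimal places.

21.29

Original equilibrium: 58 - 4P = 3P - 5 gives 63 = 7P, so P = 9 and Q = 22.
After the shift, demand is Qd = 47 - 4P and supply is Qs = 3P + 2.
Clearing the new market: 47 - 4P = 3P + 2, so P = 45/7 ≈ 6.4286 and Q = 149/7 ≈ 21.2857.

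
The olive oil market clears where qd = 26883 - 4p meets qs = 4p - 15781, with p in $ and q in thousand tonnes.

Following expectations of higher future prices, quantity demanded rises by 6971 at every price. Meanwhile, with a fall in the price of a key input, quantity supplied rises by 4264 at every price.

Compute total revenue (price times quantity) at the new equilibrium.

Initially, 26883 - 4p = 4p - 15781, so 42664 = 8p and p = 5333, q = 5551.
The new curves are qd = 33854 - 4p (demand) and qs = 4p - 11517 (supply).
Setting them equal: 33854 - 4p = 4p - 11517 → 45371 = 8p, so p = 5671.375 and q = 11168.5.
New expenditure = 5671.375 × 11168.5 = 63340751.6875.

63340751.6875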